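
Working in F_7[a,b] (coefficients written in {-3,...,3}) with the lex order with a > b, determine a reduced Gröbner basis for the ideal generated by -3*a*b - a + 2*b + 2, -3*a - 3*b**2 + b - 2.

f_1 = -3*a*b - a + 2*b + 2, LT = a*b.
f_2 = -3*a - 3*b**2 + b - 2, LT = a.

S(f_1,f_2): lcm = a*b. S = -2*a - b**3 - 2*b**2 + b - 3.
  leading term a: subtract (3)·f_2 from -2*a - b**3 - 2*b**2 + b - 3 → -b**3 - 2*b + 3
  leading term b**3: no divisor's leading term divides it; move -b**3 to the remainder.
  leading term b: no divisor's leading term divides it; move -2*b to the remainder.
  leading term 1: no divisor's leading term divides it; move 3 to the remainder.
  remainder -b**3 - 2*b + 3 ≠ 0; add g_3 = -b**3 - 2*b + 3 to the basis.

The other S-polynomials (S(f_1,g_3), S(f_2,g_3)) all reduce to 0 modulo the current basis, so we have a Gröbner basis.
Inter-reduce: drop elements whose leading term is divisible by another's, tail-reduce, and make monic.

G = {a + b**2 + 2*b + 3, b**3 + 2*b - 3}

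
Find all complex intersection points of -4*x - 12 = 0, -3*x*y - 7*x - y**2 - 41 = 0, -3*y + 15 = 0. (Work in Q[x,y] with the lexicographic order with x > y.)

{(-3, 5)}

Compute a lex Gröbner basis by Buchberger's algorithm.
f_1 = -4*x - 12, LT = x.
f_2 = -3*x*y - 7*x - y**2 - 41, LT = x*y.
f_3 = -3*y + 15, LT = y.

The S-polynomials (S(f_1,f_2), S(f_1,f_3), S(f_2,f_3)) all reduce to 0 modulo the current basis, so we have a Gröbner basis.
Inter-reduce: drop elements whose leading term is divisible by another's, tail-reduce, and make monic.
Reduced Gröbner basis: {x + 3, y - 5}.

Elimination: the polynomial y - 5 lies in the elimination ideal for y, so y ∈ {5}. For each such y, the remaining basis elements (now univariate) give the rest of the solution.
  y = 5: the earlier basis element becomes x + 3 = 0, giving x = -3 — point (-3, 5).
This is the nonlinear analogue of row-reducing a linear system.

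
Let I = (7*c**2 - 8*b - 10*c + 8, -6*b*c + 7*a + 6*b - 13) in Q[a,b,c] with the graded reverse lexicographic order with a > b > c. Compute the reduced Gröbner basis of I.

f_1 = 7*c**2 - 8*b - 10*c + 8, LT = c**2.
f_2 = -6*b*c + 7*a + 6*b - 13, LT = b*c.

S(f_1,f_2): lcm = b*c**2. S = -8/7*b**2 + 7/6*a*c - 3/7*b*c + 8/7*b - 13/6*c.
  reduce S modulo (f_1, f_2):
  remainder -8/7*b**2 + 7/6*a*c - 1/2*a + 5/7*b - 13/6*c + 13/14 ≠ 0; add g_3 = -8/7*b**2 + 7/6*a*c - 1/2*a + 5/7*b - 13/6*c + 13/14 to the basis.

The other S-polynomials (S(f_1,g_3), S(f_2,g_3)) all reduce to 0 modulo the current basis, so we have a Gröbner basis.

G = {b**2 - 49/48*a*c + 7/16*a - 5/8*b + 91/48*c - 13/16, b*c - 7/6*a - b + 13/6, c**2 - 8/7*b - 10/7*c + 8/7}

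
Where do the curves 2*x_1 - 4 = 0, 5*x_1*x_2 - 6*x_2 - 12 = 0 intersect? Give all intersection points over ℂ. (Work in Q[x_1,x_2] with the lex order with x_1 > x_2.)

{(2, 3)}

Compute a lex Gröbner basis by Buchberger's algorithm.
f_1 = 2*x_1 - 4, LT = x_1.
f_2 = 5*x_1*x_2 - 6*x_2 - 12, LT = x_1*x_2.

S(f_1,f_2): lcm = x_1*x_2. S = -4/5*x_2 + 12/5.
  leading term x_2: no divisor's leading term divides it; move -4/5*x_2 to the remainder.
  leading term 1: no divisor's leading term divides it; move 12/5 to the remainder.
  remainder -4/5*x_2 + 12/5 ≠ 0; add h_3 = -4/5*x_2 + 12/5 to the basis.

The other S-polynomials (S(f_1,h_3), S(f_2,h_3)) all reduce to 0 modulo the current basis, so we have a Gröbner basis.
Inter-reduce: drop elements whose leading term is divisible by another's, tail-reduce, and make monic.
Reduced Gröbner basis: {x_1 - 2, x_2 - 3}.

From the last basis element, x_2 - 3 = 0, so x_2 takes values in {3}. Each choice, substituted upward through the basis, yields the corresponding point(s) of the solution set.
  x_2 = 3: the earlier basis element becomes x_1 - 2 = 0, giving x_1 = 2 — point (2, 3).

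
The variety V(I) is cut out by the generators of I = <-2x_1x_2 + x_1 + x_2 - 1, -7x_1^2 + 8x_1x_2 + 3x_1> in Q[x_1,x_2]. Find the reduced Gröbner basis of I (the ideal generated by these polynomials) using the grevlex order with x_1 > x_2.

G = {x_1^2 - x_1 - 4/7x_2 + 4/7, x_1x_2 - 1/2x_1 - 1/2x_2 + 1/2, x_2^2 + 7/16x_1 - 17/16x_2 + 1/16}

f_1 = -2x_1x_2 + x_1 + x_2 - 1, LT = x_1x_2.
f_2 = -7x_1^2 + 8x_1x_2 + 3x_1, LT = x_1^2.

S(f_1,f_2): lcm = x_1^2x_2. S = 8/7x_1x_2^2 - 1/2x_1^2 - 1/14x_1x_2 + 1/2x_1.
  leading term x_1x_2^2: subtract (-4/7x_2)·f_1 from 8/7x_1x_2^2 - 1/2x_1^2 - 1/14x_1x_2 + 1/2x_1 → -1/2x_1^2 + 1/2x_1x_2 + 4/7x_2^2 + 1/2x_1 - 4/7x_2
  leading term x_1^2: subtract (1/14)·f_2 from -1/2x_1^2 + 1/2x_1x_2 + 4/7x_2^2 + 1/2x_1 - 4/7x_2 → -1/14x_1x_2 + 4/7x_2^2 + 2/7x_1 - 4/7x_2
  leading term x_1x_2: subtract (1/28)·f_1 from -1/14x_1x_2 + 4/7x_2^2 + 2/7x_1 - 4/7x_2 → 4/7x_2^2 + 1/4x_1 - 17/28x_2 + 1/28
  leading term x_2^2: no divisor's leading term divides it; move 4/7x_2^2 to the remainder.
  leading term x_1: no divisor's leading term divides it; move 1/4x_1 to the remainder.
  leading term x_2: no divisor's leading term divides it; move -17/28x_2 to the remainder.
  leading term 1: no divisor's leading term divides it; move 1/28 to the remainder.
  remainder 4/7x_2^2 + 1/4x_1 - 17/28x_2 + 1/28 ≠ 0; add g_3 = 4/7x_2^2 + 1/4x_1 - 17/28x_2 + 1/28 to the basis.

S(f_1,g_3): lcm = x_1x_2^2. S = -7/16x_1^2 + 9/16x_1x_2 - 1/2x_2^2 - 1/16x_1 + 1/2x_2.
  leading term x_1^2: subtract (1/16)·f_2 from -7/16x_1^2 + 9/16x_1x_2 - 1/2x_2^2 - 1/16x_1 + 1/2x_2 → 1/16x_1x_2 - 1/2x_2^2 - 1/4x_1 + 1/2x_2
  leading term x_1x_2: subtract (-1/32)·f_1 from 1/16x_1x_2 - 1/2x_2^2 - 1/4x_1 + 1/2x_2 → -1/2x_2^2 - 7/32x_1 + 17/32x_2 - 1/32
  leading term x_2^2: subtract (-7/8)·g_3 from -1/2x_2^2 - 7/32x_1 + 17/32x_2 - 1/32 → 0
  remainder 0.

S(f_2,g_3): leading monomials are coprime, so the S-polynomial reduces to 0 (Buchberger's first criterion).
Every S-polynomial of the final basis reduces to 0, so we have a Gröbner basis.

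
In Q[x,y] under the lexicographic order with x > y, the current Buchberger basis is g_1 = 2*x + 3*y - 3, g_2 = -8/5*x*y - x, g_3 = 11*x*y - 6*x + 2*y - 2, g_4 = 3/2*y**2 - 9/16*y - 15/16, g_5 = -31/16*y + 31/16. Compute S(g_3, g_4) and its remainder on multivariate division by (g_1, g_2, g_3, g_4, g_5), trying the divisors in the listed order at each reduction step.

S(g_3, g_4) = -15/88*x*y + 5/8*x + 2/11*y**2 - 2/11*y; remainder on division = 0.

lcm(LM(g_3), LM(g_4)) = x*y**2.
S = (lcm/LT(g_3))·g_3 − (lcm/LT(g_4))·g_4 = -15/88*x*y + 5/8*x + 2/11*y**2 - 2/11*y.
Reduce S modulo (g_1, g_2, g_3, g_4, g_5) in that order:
  leading term x*y: subtract (-15/176*y)·g_1 from -15/88*x*y + 5/8*x + 2/11*y**2 - 2/11*y → 5/8*x + 7/16*y**2 - 7/16*y
  leading term x: subtract (5/16)·g_1 from 5/8*x + 7/16*y**2 - 7/16*y → 7/16*y**2 - 11/8*y + 15/16
  leading term y**2: subtract (7/24)·g_4 from 7/16*y**2 - 11/8*y + 15/16 → -155/128*y + 155/128
  leading term y: subtract (5/8)·g_5 from -155/128*y + 155/128 → 0
The remainder is 0, so this S-polynomial contributes no new basis element.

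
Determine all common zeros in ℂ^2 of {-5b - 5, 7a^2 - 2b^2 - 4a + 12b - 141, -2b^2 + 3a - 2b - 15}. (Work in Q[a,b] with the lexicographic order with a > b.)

{(5, -1)}

Compute a lex Gröbner basis by Buchberger's algorithm.
f_1 = -5b - 5, LT = b.
f_2 = 7a^2 - 4a - 2b^2 + 12b - 141, LT = a^2.
f_3 = 3a - 2b^2 - 2b - 15, LT = a.

S(f_1,f_2): leading monomials are coprime, so the S-polynomial reduces to 0 (Buchberger's first criterion).
S(f_1,f_3): leading monomials are coprime, so the S-polynomial reduces to 0 (Buchberger's first criterion).
S(f_2,f_3): lcm = a^2. S = 2/3ab^2 + 2/3ab + 31/7a - 2/7b^2 + 12/7b - 141/7.
  leading term ab^2: subtract (-2/15ab)·f_1 from 2/3ab^2 + 2/3ab + 31/7a - 2/7b^2 + 12/7b - 141/7 → 31/7a - 2/7b^2 + 12/7b - 141/7
  leading term a: subtract (31/21)·f_3 from 31/7a - 2/7b^2 + 12/7b - 141/7 → 8/3b^2 + 14/3b + 2
  leading term b^2: subtract (-8/15b)·f_1 from 8/3b^2 + 14/3b + 2 → 2b + 2
  leading term b: subtract (-2/5)·f_1 from 2b + 2 → 0
  remainder 0.

Every S-polynomial of the final basis reduces to 0, so we have a Gröbner basis.
Inter-reduce: drop elements whose leading term is divisible by another's, tail-reduce, and make monic.
Reduced Gröbner basis: {a - 5, b + 1}.

Since the basis is lex-ordered, b + 1 is univariate in b. Its roots are {-1}. Back-substituting each root into the other basis elements fixes the other coordinates.
  b = -1: the earlier basis element becomes a - 5 = 0, giving a = 5 — point (5, -1).
Check: every point annihilates each of the original generators.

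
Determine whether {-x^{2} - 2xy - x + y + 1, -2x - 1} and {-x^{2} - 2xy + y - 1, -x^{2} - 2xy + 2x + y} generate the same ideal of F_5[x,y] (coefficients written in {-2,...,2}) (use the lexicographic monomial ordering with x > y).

Yes, the ideals are equal.

Equality of ideals is decidable: compute both reduced Gröbner bases (unique for the ordering) and check whether they agree.
Buchberger on the first generating set:
f_1 = -x^{2} - 2xy - x + y + 1, LT = x^{2}.
f_2 = -2x - 1, LT = x.

S(f_1,f_2): lcm = x^{2}. S = 2xy - 2x - y - 1.
  leading term xy: subtract (-y)·f_2 from 2xy - 2x - y - 1 → -2x - 2y - 1
  leading term x: subtract (1)·f_2 from -2x - 2y - 1 → -2y
  leading term y: no divisor's leading term divides it; move -2y to the remainder.
  remainder -2y ≠ 0; add g_3 = -2y to the basis.

The other S-polynomials (S(f_1,g_3), S(f_2,g_3)) all reduce to 0 modulo the current basis, so we have a Gröbner basis.
Inter-reduce: drop elements whose leading term is divisible by another's, tail-reduce, and make monic.
Reduced Gröbner basis: {x - 2, y}.

Buchberger on the second generating set:
h_1 = -x^{2} - 2xy + y - 1, LT = x^{2}.
h_2 = -x^{2} - 2xy + 2x + y, LT = x^{2}.

S(h_1,h_2): lcm = x^{2}. S = 2x + 1.
  leading term x: no divisor's leading term divides it; move 2x to the remainder.
  leading term 1: no divisor's leading term divides it; move 1 to the remainder.
  remainder 2x + 1 ≠ 0; add k_3 = 2x + 1 to the basis.

S(h_1,k_3): lcm = x^{2}. S = 2xy + 2x - y + 1.
  leading term xy: subtract (y)·k_3 from 2xy + 2x - y + 1 → 2x - 2y + 1
  leading term x: subtract (1)·k_3 from 2x - 2y + 1 → -2y
  leading term y: no divisor's leading term divides it; move -2y to the remainder.
  remainder -2y ≠ 0; add k_4 = -2y to the basis.

The other S-polynomials (S(h_2,k_3), S(h_1,k_4), S(h_2,k_4), S(k_3,k_4)) all reduce to 0 modulo the current basis, so we have a Gröbner basis.
Inter-reduce: drop elements whose leading term is divisible by another's, tail-reduce, and make monic.
Reduced Gröbner basis: {x - 2, y}.

The two bases agree; hence the ideals are identical.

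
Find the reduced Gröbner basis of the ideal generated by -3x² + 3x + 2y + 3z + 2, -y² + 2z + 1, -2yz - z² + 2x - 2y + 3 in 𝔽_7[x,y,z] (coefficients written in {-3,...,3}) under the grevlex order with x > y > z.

G = {z³ - 3xy - 2xz - 2z² + 2x - 3y - z - 1, x² - x - 3y - z - 3, y² - 2z - 1, yz - 3z² - x + y + 2}

The reduced Gröbner basis is the canonical form of the ideal for this ordering.

f_1 = -3x² + 3x + 2y + 3z + 2, LT = x².
f_2 = -y² + 2z + 1, LT = y².
f_3 = -2yz - z² + 2x - 2y + 3, LT = yz.

S(f_2,f_3): lcm = y²z. S = 3yz² + xy - y² - 2z² - 2y - z.
  leading term yz²: subtract (2z)·f_3 from 3yz² + xy - y² - 2z² - 2y - z → 2z³ + xy - y² + 3xz - 3yz - 2z² - 2y
  leading term z³: no divisor's leading term divides it; move 2z³ to the remainder.
  leading term xy: no divisor's leading term divides it; move xy to the remainder.
  leading term y²: subtract (1)·f_2 from -y² + 3xz - 3yz - 2z² - 2y → 3xz - 3yz - 2z² - 2y - 2z - 1
  leading term xz: no divisor's leading term divides it; move 3xz to the remainder.
  leading term yz: subtract (-2)·f_3 from -3yz - 2z² - 2y - 2z - 1 → 3z² - 3x + y - 2z - 2
  leading term z²: no divisor's leading term divides it; move 3z² to the remainder.
  leading term x: no divisor's leading term divides it; move -3x to the remainder.
  leading term y: no divisor's leading term divides it; move y to the remainder.
  leading term z: no divisor's leading term divides it; move -2z to the remainder.
  leading term 1: no divisor's leading term divides it; move -2 to the remainder.
  remainder 2z³ + xy + 3xz + 3z² - 3x + y - 2z - 2 ≠ 0; add g_4 = 2z³ + xy + 3xz + 3z² - 3x + y - 2z - 2 to the basis.

The other S-polynomials (S(f_1,f_2), S(f_1,f_3), S(f_1,g_4), S(f_2,g_4), S(f_3,g_4)) all reduce to 0 modulo the current basis, so we have a Gröbner basis.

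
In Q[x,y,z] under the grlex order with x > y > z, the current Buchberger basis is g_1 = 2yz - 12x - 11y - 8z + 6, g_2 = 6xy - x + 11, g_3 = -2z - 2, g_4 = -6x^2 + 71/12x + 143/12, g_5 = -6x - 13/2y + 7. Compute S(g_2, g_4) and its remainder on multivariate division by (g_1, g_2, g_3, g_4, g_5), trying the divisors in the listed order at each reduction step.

S(g_2, g_4) = -1/6x^2 + 71/72xy + 11/6x + 143/72y; remainder on division = 0.

lcm(LM(g_2), LM(g_4)) = x^2y.
S = (lcm/LT(g_2))·g_2 − (lcm/LT(g_4))·g_4 = -1/6x^2 + 71/72xy + 11/6x + 143/72y.
Reduce S modulo (g_1, g_2, g_3, g_4, g_5) in that order:
  leading term x^2: subtract (1/36)·g_4 from -1/6x^2 + 71/72xy + 11/6x + 143/72y → 71/72xy + 721/432x + 143/72y - 143/432
  leading term xy: subtract (71/432)·g_2 from 71/72xy + 721/432x + 143/72y - 143/432 → 11/6x + 143/72y - 77/36
  leading term x: subtract (-11/36)·g_5 from 11/6x + 143/72y - 77/36 → 0
The remainder is 0, so this S-polynomial contributes no new basis element.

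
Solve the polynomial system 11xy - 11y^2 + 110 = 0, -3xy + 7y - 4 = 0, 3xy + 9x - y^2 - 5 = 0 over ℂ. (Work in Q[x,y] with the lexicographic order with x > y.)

{(3, -2)}

Compute a lex Gröbner basis by Buchberger's algorithm.
f_1 = 11xy - 11y^2 + 110, LT = xy.
f_2 = -3xy + 7y - 4, LT = xy.
f_3 = 3xy + 9x - y^2 - 5, LT = xy.

S(f_1,f_2): lcm = xy. S = -y^2 + 7/3y + 26/3.
  reduce S modulo (f_1, f_2, f_3):
  remainder -y^2 + 7/3y + 26/3 ≠ 0; add h_4 = -y^2 + 7/3y + 26/3 to the basis.

S(f_1,f_3): lcm = xy. S = -3x - 2/3y^2 + 35/3.
  reduce S modulo (f_1, f_2, f_3, h_4):
  remainder -3x - 14/9y + 53/9 ≠ 0; add h_5 = -3x - 14/9y + 53/9 to the basis.

S(f_1,h_4): lcm = xy^2. S = 7/3xy + 26/3x - y^3 + 10y.
  reduce S modulo (f_1, f_2, f_3, h_4, h_5):
  remainder -256/81y - 512/81 ≠ 0; add h_6 = -256/81y - 512/81 to the basis.

The other S-polynomials (S(f_2,f_3), S(f_2,h_4), S(f_3,h_4), S(f_1,h_5), S(f_2,h_5), S(f_3,h_5), S(h_4,h_5), S(f_1,h_6), S(f_2,h_6), S(f_3,h_6), S(h_4,h_6), S(h_5,h_6)) all reduce to 0 modulo the current basis, so we have a Gröbner basis.
Inter-reduce: drop elements whose leading term is divisible by another's, tail-reduce, and make monic.
Reduced Gröbner basis: {x - 3, y + 2}.

The lex basis is triangular: the last element involves only y. Solving y + 2 = 0 gives y ∈ {-2}; substituting each value into the earlier elements determines the remaining variables.
  y = -2: the earlier basis element becomes x - 3 = 0, giving x = 3 — point (3, -2).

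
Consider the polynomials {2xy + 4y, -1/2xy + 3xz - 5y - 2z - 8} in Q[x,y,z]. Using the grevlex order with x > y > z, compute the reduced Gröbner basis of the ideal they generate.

f_1 = 2xy + 4y, LT = xy.
f_2 = -1/2xy + 3xz - 5y - 2z - 8, LT = xy.

S(f_1,f_2): lcm = xy. S = 6xz - 8y - 4z - 16.
  leading term xz: no divisor's leading term divides it; move 6xz to the remainder.
  leading term y: no divisor's leading term divides it; move -8y to the remainder.
  leading term z: no divisor's leading term divides it; move -4z to the remainder.
  leading term 1: no divisor's leading term divides it; move -16 to the remainder.
  remainder 6xz - 8y - 4z - 16 ≠ 0; add g_3 = 6xz - 8y - 4z - 16 to the basis.

S(f_1,g_3): lcm = xyz. S = 4/3y^2 + 8/3yz + 8/3y.
  leading term y^2: no divisor's leading term divides it; move 4/3y^2 to the remainder.
  leading term yz: no divisor's leading term divides it; move 8/3yz to the remainder.
  leading term y: no divisor's leading term divides it; move 8/3y to the remainder.
  remainder 4/3y^2 + 8/3yz + 8/3y ≠ 0; add g_4 = 4/3y^2 + 8/3yz + 8/3y to the basis.

The other S-polynomials (S(f_2,g_3), S(f_1,g_4), S(f_2,g_4), S(g_3,g_4)) all reduce to 0 modulo the current basis, so we have a Gröbner basis.
Inter-reduce: drop elements whose leading term is divisible by another's, tail-reduce, and make monic.

G = {xy + 2y, y^2 + 2yz + 2y, xz - 4/3y - 2/3z - 8/3}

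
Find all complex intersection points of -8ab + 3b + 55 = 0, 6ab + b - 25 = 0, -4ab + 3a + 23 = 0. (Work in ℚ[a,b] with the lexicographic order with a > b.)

{(-1, -5)}

Compute a lex Gröbner basis by Buchberger's algorithm.
f_1 = -8ab + 3b + 55, LT = ab.
f_2 = 6ab + b - 25, LT = ab.
f_3 = -4ab + 3a + 23, LT = ab.

S(f_1,f_2): lcm = ab. S = -13/24b - 65/24.
  reduce S modulo (f_1, f_2, f_3):
  remainder -13/24b - 65/24 ≠ 0; add h_4 = -13/24b - 65/24 to the basis.

S(f_1,f_3): lcm = ab. S = ¾a - ⅜b - 9/8.
  reduce S modulo (f_1, f_2, f_3, h_4):
  remainder ¾a + ¾ ≠ 0; add h_5 = ¾a + ¾ to the basis.

The other S-polynomials (S(f_2,f_3), S(f_1,h_4), S(f_2,h_4), S(f_3,h_4), S(f_1,h_5), S(f_2,h_5), S(f_3,h_5), S(h_4,h_5)) all reduce to 0 modulo the current basis, so we have a Gröbner basis.
Inter-reduce: drop elements whose leading term is divisible by another's, tail-reduce, and make monic.
Reduced Gröbner basis: {a + 1, b + 5}.

Elimination: the polynomial b + 5 lies in the elimination ideal for b, so b ∈ {-5}. For each such b, the remaining basis elements (now univariate) give the rest of the solution.
  b = -5: the earlier basis element becomes a + 1 = 0, giving a = -1 — point (-1, -5).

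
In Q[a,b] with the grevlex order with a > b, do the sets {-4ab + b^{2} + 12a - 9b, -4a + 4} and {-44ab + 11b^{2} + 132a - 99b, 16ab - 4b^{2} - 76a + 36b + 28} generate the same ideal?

Two ideals are equal iff their reduced Gröbner bases coincide (the reduced basis is unique for a fixed ordering).
Buchberger on the first generating set:
f_1 = -4ab + b^{2} + 12a - 9b, LT = ab.
f_2 = -4a + 4, LT = a.

S(f_1,f_2): lcm = ab. S = -\tfrac{1}{4}b^{2} - 3a + \tfrac{13}{4}b.
  leading term b^{2}: no divisor's leading term divides it; move -\tfrac{1}{4}b^{2} to the remainder.
  leading term a: subtract (\tfrac{3}{4})·f_2 from -3a + \tfrac{13}{4}b → \tfrac{13}{4}b - 3
  leading term b: no divisor's leading term divides it; move \tfrac{13}{4}b to the remainder.
  leading term 1: no divisor's leading term divides it; move -3 to the remainder.
  remainder -\tfrac{1}{4}b^{2} + \tfrac{13}{4}b - 3 ≠ 0; add g_3 = -\tfrac{1}{4}b^{2} + \tfrac{13}{4}b - 3 to the basis.

S(f_1,g_3): lcm = ab^{2}. S = -\tfrac{1}{4}b^{3} + 10ab + \tfrac{9}{4}b^{2} - 12a.
  leading term b^{3}: subtract (b)·g_3 from -\tfrac{1}{4}b^{3} + 10ab + \tfrac{9}{4}b^{2} - 12a → 10ab - b^{2} - 12a + 3b
  leading term ab: subtract (-\tfrac{5}{2})·f_1 from 10ab - b^{2} - 12a + 3b → \tfrac{3}{2}b^{2} + 18a - \tfrac{39}{2}b
  leading term b^{2}: subtract (-6)·g_3 from \tfrac{3}{2}b^{2} + 18a - \tfrac{39}{2}b → 18a - 18
  leading term a: subtract (-\tfrac{9}{2})·f_2 from 18a - 18 → 0
  remainder 0.

S(f_2,g_3): leading monomials are coprime, so the S-polynomial reduces to 0 (Buchberger's first criterion).
Every S-polynomial of the final basis reduces to 0, so we have a Gröbner basis.
Inter-reduce: drop elements whose leading term is divisible by another's, tail-reduce, and make monic.
Reduced Gröbner basis: {b^{2} - 13b + 12, a - 1}.

Buchberger on the second generating set:
h_1 = -44ab + 11b^{2} + 132a - 99b, LT = ab.
h_2 = 16ab - 4b^{2} - 76a + 36b + 28, LT = ab.

S(h_1,h_2): lcm = ab. S = \tfrac{7}{4}a - \tfrac{7}{4}.
  leading term a: no divisor's leading term divides it; move \tfrac{7}{4}a to the remainder.
  leading term 1: no divisor's leading term divides it; move -\tfrac{7}{4} to the remainder.
  remainder \tfrac{7}{4}a - \tfrac{7}{4} ≠ 0; add k_3 = \tfrac{7}{4}a - \tfrac{7}{4} to the basis.

S(h_1,k_3): lcm = ab. S = -\tfrac{1}{4}b^{2} - 3a + \tfrac{13}{4}b.
  leading term b^{2}: no divisor's leading term divides it; move -\tfrac{1}{4}b^{2} to the remainder.
  leading term a: subtract (-\tfrac{12}{7})·k_3 from -3a + \tfrac{13}{4}b → \tfrac{13}{4}b - 3
  leading term b: no divisor's leading term divides it; move \tfrac{13}{4}b to the remainder.
  leading term 1: no divisor's leading term divides it; move -3 to the remainder.
  remainder -\tfrac{1}{4}b^{2} + \tfrac{13}{4}b - 3 ≠ 0; add k_4 = -\tfrac{1}{4}b^{2} + \tfrac{13}{4}b - 3 to the basis.

S(h_2,k_3): lcm = ab. S = -\tfrac{1}{4}b^{2} - \tfrac{19}{4}a + \tfrac{13}{4}b + \tfrac{7}{4}.
  leading term b^{2}: subtract (1)·k_4 from -\tfrac{1}{4}b^{2} - \tfrac{19}{4}a + \tfrac{13}{4}b + \tfrac{7}{4} → -\tfrac{19}{4}a + \tfrac{19}{4}
  leading term a: subtract (-\tfrac{19}{7})·k_3 from -\tfrac{19}{4}a + \tfrac{19}{4} → 0
  remainder 0.

S(h_1,k_4): lcm = ab^{2}. S = -\tfrac{1}{4}b^{3} + 10ab + \tfrac{9}{4}b^{2} - 12a.
  leading term b^{3}: subtract (b)·k_4 from -\tfrac{1}{4}b^{3} + 10ab + \tfrac{9}{4}b^{2} - 12a → 10ab - b^{2} - 12a + 3b
  leading term ab: subtract (-\tfrac{5}{22})·h_1 from 10ab - b^{2} - 12a + 3b → \tfrac{3}{2}b^{2} + 18a - \tfrac{39}{2}b
  leading term b^{2}: subtract (-6)·k_4 from \tfrac{3}{2}b^{2} + 18a - \tfrac{39}{2}b → 18a - 18
  leading term a: subtract (\tfrac{72}{7})·k_3 from 18a - 18 → 0
  remainder 0.

S(h_2,k_4): lcm = ab^{2}. S = -\tfrac{1}{4}b^{3} + \tfrac{33}{4}ab + \tfrac{9}{4}b^{2} - 12a + \tfrac{7}{4}b.
  leading term b^{3}: subtract (b)·k_4 from -\tfrac{1}{4}b^{3} + \tfrac{33}{4}ab + \tfrac{9}{4}b^{2} - 12a + \tfrac{7}{4}b → \tfrac{33}{4}ab - b^{2} - 12a + \tfrac{19}{4}b
  leading term ab: subtract (-\tfrac{3}{16})·h_1 from \tfrac{33}{4}ab - b^{2} - 12a + \tfrac{19}{4}b → \tfrac{17}{16}b^{2} + \tfrac{51}{4}a - \tfrac{221}{16}b
  leading term b^{2}: subtract (-\tfrac{17}{4})·k_4 from \tfrac{17}{16}b^{2} + \tfrac{51}{4}a - \tfrac{221}{16}b → \tfrac{51}{4}a - \tfrac{51}{4}
  leading term a: subtract (\tfrac{51}{7})·k_3 from \tfrac{51}{4}a - \tfrac{51}{4} → 0
  remainder 0.

S(k_3,k_4): leading monomials are coprime, so the S-polynomial reduces to 0 (Buchberger's first criterion).
Every S-polynomial of the final basis reduces to 0, so we have a Gröbner basis.
Inter-reduce: drop elements whose leading term is divisible by another's, tail-reduce, and make monic.
Reduced Gröbner basis: {b^{2} - 13b + 12, a - 1}.

These coincide, so the ideals are equal.

Yes, the ideals are equal.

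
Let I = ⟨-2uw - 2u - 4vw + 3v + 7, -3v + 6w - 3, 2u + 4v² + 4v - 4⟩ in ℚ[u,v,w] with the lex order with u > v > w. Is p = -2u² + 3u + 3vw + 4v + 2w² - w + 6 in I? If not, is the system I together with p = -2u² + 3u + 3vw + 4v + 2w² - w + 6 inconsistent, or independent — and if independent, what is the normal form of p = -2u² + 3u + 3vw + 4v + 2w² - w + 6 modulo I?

First compute the reduced Gröbner basis of I by Buchberger's algorithm.
f_1 = -2uw - 2u - 4vw + 3v + 7, LT = uw.
f_2 = -3v + 6w - 3, LT = v.
f_3 = 2u + 4v² + 4v - 4, LT = u.

S(f_1,f_3): lcm = uw. S = u - 2v²w - 3/2v + 2w - 7/2.
  leading term u: subtract (½)·f_3 from u - 2v²w - 3/2v + 2w - 7/2 → -2v²w - 2v² - 7/2v + 2w - 3/2
  leading term v²w: subtract (⅔vw)·f_2 from -2v²w - 2v² - 7/2v + 2w - 3/2 → -2v² - 4vw² + 2vw - 7/2v + 2w - 3/2
  leading term v²: subtract (⅔v)·f_2 from -2v² - 4vw² + 2vw - 7/2v + 2w - 3/2 → -4vw² - 2vw - 3/2v + 2w - 3/2
  leading term vw²: subtract (4/3w²)·f_2 from -4vw² - 2vw - 3/2v + 2w - 3/2 → -2vw - 3/2v - 8w³ + 4w² + 2w - 3/2
  leading term vw: subtract (⅔w)·f_2 from -2vw - 3/2v - 8w³ + 4w² + 2w - 3/2 → -3/2v - 8w³ + 4w - 3/2
  leading term v: subtract (½)·f_2 from -3/2v - 8w³ + 4w - 3/2 → -8w³ + w
  leading term w³: no divisor's leading term divides it; move -8w³ to the remainder.
  leading term w: no divisor's leading term divides it; move w to the remainder.
  remainder -8w³ + w ≠ 0; add h_4 = -8w³ + w to the basis.

The other S-polynomials (S(f_1,f_2), S(f_2,f_3), S(f_1,h_4), S(f_2,h_4), S(f_3,h_4)) all reduce to 0 modulo the current basis, so we have a Gröbner basis.
Inter-reduce: drop elements whose leading term is divisible by another's, tail-reduce, and make monic.
Reduced Gröbner basis: {u + 8w² - 4w - 2, v - 2w + 1, w³ - ⅛w}.
Label its elements g_1 = u + 8w² - 4w - 2, g_2 = v - 2w + 1, g_3 = w³ - ⅛w.

Reduce p = -2u² + 3u + 3vw + 4v + 2w² - w + 6 modulo G:
  leading term u²: subtract (-2u)·g_1 from -2u² + 3u + 3vw + 4v + 2w² - w + 6 → 16uw² - 8uw - u + 3vw + 4v + 2w² - w + 6
  leading term uw²: subtract (16w²)·g_1 from 16uw² - 8uw - u + 3vw + 4v + 2w² - w + 6 → -8uw - u + 3vw + 4v - 128w⁴ + 64w³ + 34w² - w + 6
  leading term uw: subtract (-8w)·g_1 from -8uw - u + 3vw + 4v - 128w⁴ + 64w³ + 34w² - w + 6 → -u + 3vw + 4v - 128w⁴ + 128w³ + 2w² - 17w + 6
  leading term u: subtract (-1)·g_1 from -u + 3vw + 4v - 128w⁴ + 128w³ + 2w² - 17w + 6 → 3vw + 4v - 128w⁴ + 128w³ + 10w² - 21w + 4
  leading term vw: subtract (3w)·g_2 from 3vw + 4v - 128w⁴ + 128w³ + 10w² - 21w + 4 → 4v - 128w⁴ + 128w³ + 16w² - 24w + 4
  leading term v: subtract (4)·g_2 from 4v - 128w⁴ + 128w³ + 16w² - 24w + 4 → -128w⁴ + 128w³ + 16w² - 16w
  leading term w⁴: subtract (-128w)·g_3 from -128w⁴ + 128w³ + 16w² - 16w → 128w³ - 16w
  leading term w³: subtract (128)·g_3 from 128w³ - 16w → 0
  normal form = 0.
Since the normal form is 0, p ∈ I.

-2u² + 3u + 3vw + 4v + 2w² - w + 6 lies in I (it reduces to 0).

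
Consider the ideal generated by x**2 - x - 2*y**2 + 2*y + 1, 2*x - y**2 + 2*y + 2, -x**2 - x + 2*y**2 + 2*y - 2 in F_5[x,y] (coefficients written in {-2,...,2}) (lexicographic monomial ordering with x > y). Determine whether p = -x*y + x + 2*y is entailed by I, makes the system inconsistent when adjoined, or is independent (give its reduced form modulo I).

-x*y + x + 2*y lies in I (it reduces to 0).

First compute the reduced Gröbner basis of I by Buchberger's algorithm.
f_1 = x**2 - x - 2*y**2 + 2*y + 1, LT = x**2.
f_2 = 2*x - y**2 + 2*y + 2, LT = x.
f_3 = -x**2 - x + 2*y**2 + 2*y - 2, LT = x**2.

S(f_1,f_2): lcm = x**2. S = -2*x*y**2 - x*y - 2*x - 2*y**2 + 2*y + 1.
  leading term x*y**2: subtract (-y**2)·f_2 from -2*x*y**2 - x*y - 2*x - 2*y**2 + 2*y + 1 → -x*y - 2*x - y**4 + 2*y**3 + 2*y + 1
  leading term x*y: subtract (2*y)·f_2 from -x*y - 2*x - y**4 + 2*y**3 + 2*y + 1 → -2*x - y**4 - y**3 + y**2 - 2*y + 1
  leading term x: subtract (-1)·f_2 from -2*x - y**4 - y**3 + y**2 - 2*y + 1 → -y**4 - y**3 - 2
  leading term y**4: no divisor's leading term divides it; move -y**4 to the remainder.
  leading term y**3: no divisor's leading term divides it; move -y**3 to the remainder.
  leading term 1: no divisor's leading term divides it; move -2 to the remainder.
  remainder -y**4 - y**3 - 2 ≠ 0; add h_4 = -y**4 - y**3 - 2 to the basis.

S(f_1,f_3): lcm = x**2. S = -2*x - y - 1.
  leading term x: subtract (-1)·f_2 from -2*x - y - 1 → -y**2 + y + 1
  leading term y**2: no divisor's leading term divides it; move -y**2 to the remainder.
  leading term y: no divisor's leading term divides it; move y to the remainder.
  leading term 1: no divisor's leading term divides it; move 1 to the remainder.
  remainder -y**2 + y + 1 ≠ 0; add h_5 = -y**2 + y + 1 to the basis.

The other S-polynomials (S(f_2,f_3), S(f_1,h_4), S(f_2,h_4), S(f_3,h_4), S(f_1,h_5), S(f_2,h_5), S(f_3,h_5), S(h_4,h_5)) all reduce to 0 modulo the current basis, so we have a Gröbner basis.
Inter-reduce: drop elements whose leading term is divisible by another's, tail-reduce, and make monic.
Reduced Gröbner basis: {x - 2*y - 2, y**2 - y - 1}.
Label its elements g_1 = x - 2*y - 2, g_2 = y**2 - y - 1.

Reduce p = -x*y + x + 2*y modulo G:
  leading term x*y: subtract (-y)·g_1 from -x*y + x + 2*y → x - 2*y**2
  leading term x: subtract (1)·g_1 from x - 2*y**2 → -2*y**2 + 2*y + 2
  leading term y**2: subtract (-2)·g_2 from -2*y**2 + 2*y + 2 → 0
  normal form = 0.
Since the normal form is 0, p ∈ I.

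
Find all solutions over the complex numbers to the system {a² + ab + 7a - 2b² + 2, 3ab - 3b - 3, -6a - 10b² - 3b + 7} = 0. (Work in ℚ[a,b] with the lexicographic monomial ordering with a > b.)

{(0, -1)}

Compute a lex Gröbner basis by Buchberger's algorithm.
f_1 = a² + ab + 7a - 2b² + 2, LT = a².
f_2 = 3ab - 3b - 3, LT = ab.
f_3 = -6a - 10b² - 3b + 7, LT = a.

S(f_1,f_2): lcm = a²b. S = ab² + 8ab + a - 2b³ + 2b.
  reduce S modulo (f_1, f_2, f_3):
  remainder -2b³ - ⅔b² + 21/2b + 55/6 ≠ 0; add h_4 = -2b³ - ⅔b² + 21/2b + 55/6 to the basis.

S(f_1,f_3): lcm = a². S = -5/3ab² + ½ab + 49/6a - 2b² + 2.
  reduce S modulo (f_1, f_2, f_3, h_4):
  remainder -311/18b² - 21/4b + 433/36 ≠ 0; add h_5 = -311/18b² - 21/4b + 433/36 to the basis.

S(f_2,f_3): lcm = ab. S = -5/3b³ - ½b² + ⅙b - 1.
  reduce S modulo (f_1, f_2, f_3, h_4, h_5):
  remainder -8024/933b - 8024/933 ≠ 0; add h_6 = -8024/933b - 8024/933 to the basis.

The other S-polynomials (S(f_1,h_4), S(f_2,h_4), S(f_3,h_4), S(f_1,h_5), S(f_2,h_5), S(f_3,h_5), S(h_4,h_5), S(f_1,h_6), S(f_2,h_6), S(f_3,h_6), S(h_4,h_6), S(h_5,h_6)) all reduce to 0 modulo the current basis, so we have a Gröbner basis.
Inter-reduce: drop elements whose leading term is divisible by another's, tail-reduce, and make monic.
Reduced Gröbner basis: {a, b + 1}.

A lex Gröbner basis eliminates variables successively. Here b + 1 depends only on b, with roots {-1}; lifting each root through the earlier basis elements recovers the full solutions.
  b = -1: the earlier basis element becomes a = 0, giving a = 0 — point (0, -1).
Zero-dimensionality of the ideal guarantees finitely many solutions over ℂ.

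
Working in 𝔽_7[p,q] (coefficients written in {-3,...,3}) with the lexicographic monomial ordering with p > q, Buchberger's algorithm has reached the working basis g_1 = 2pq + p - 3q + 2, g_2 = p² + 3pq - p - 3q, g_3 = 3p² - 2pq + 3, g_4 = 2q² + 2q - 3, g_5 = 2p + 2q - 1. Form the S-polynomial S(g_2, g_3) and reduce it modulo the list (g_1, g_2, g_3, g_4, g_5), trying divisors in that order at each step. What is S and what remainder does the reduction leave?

lcm(LM(g_2), LM(g_3)) = p².
S = (lcm/LT(g_2))·g_2 − (lcm/LT(g_3))·g_3 = -pq - p - 3q - 1.
Reduce S modulo (g_1, g_2, g_3, g_4, g_5) in that order:
  leading term pq: subtract (3)·g_1 from -pq - p - 3q - 1 → 3p - q
  leading term p: subtract (-2)·g_5 from 3p - q → 3q - 2
  leading term q: no divisor's leading term divides it; move 3q to the remainder.
  leading term 1: no divisor's leading term divides it; move -2 to the remainder.
The remainder 3q - 2 is nonzero, so it would be added as the next basis element.

S(g_2, g_3) = -pq - p - 3q - 1; remainder on division = 3q - 2.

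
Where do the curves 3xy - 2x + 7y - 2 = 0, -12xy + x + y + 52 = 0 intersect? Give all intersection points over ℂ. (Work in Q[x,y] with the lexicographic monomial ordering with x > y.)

Compute a lex Gröbner basis by Buchberger's algorithm.
f_1 = 3xy - 2x + 7y - 2, LT = xy.
f_2 = -12xy + x + y + 52, LT = xy.

S(f_1,f_2): lcm = xy. S = -7/12x + 29/12y + 11/3.
  leading term x: no divisor's leading term divides it; move -7/12x to the remainder.
  leading term y: no divisor's leading term divides it; move 29/12y to the remainder.
  leading term 1: no divisor's leading term divides it; move 11/3 to the remainder.
  remainder -7/12x + 29/12y + 11/3 ≠ 0; add h_3 = -7/12x + 29/12y + 11/3 to the basis.

S(f_1,h_3): lcm = xy. S = -2/3x + 29/7y^2 + 181/21y - 2/3.
  leading term x: subtract (8/7)·h_3 from -2/3x + 29/7y^2 + 181/21y - 2/3 → 29/7y^2 + 41/7y - 34/7
  leading term y^2: no divisor's leading term divides it; move 29/7y^2 to the remainder.
  leading term y: no divisor's leading term divides it; move 41/7y to the remainder.
  leading term 1: no divisor's leading term divides it; move -34/7 to the remainder.
  remainder 29/7y^2 + 41/7y - 34/7 ≠ 0; add h_4 = 29/7y^2 + 41/7y - 34/7 to the basis.

The other S-polynomials (S(f_2,h_3), S(f_1,h_4), S(f_2,h_4), S(h_3,h_4)) all reduce to 0 modulo the current basis, so we have a Gröbner basis.
Inter-reduce: drop elements whose leading term is divisible by another's, tail-reduce, and make monic.
Reduced Gröbner basis: {x - 29/7y - 44/7, y^2 + 41/29y - 34/29}.

Since the basis is lex-ordered, y^2 + 41/29y - 34/29 is univariate in y. Its roots are {-2, 17/29}. Back-substituting each root into the other basis elements fixes the other coordinates.
  y = -2: the earlier basis element becomes x + 2 = 0, giving x = -2 — point (-2, -2).
  y = 17/29: the earlier basis element becomes x - 61/7 = 0, giving x = 61/7 — point (61/7, 17/29).
Each listed point satisfies every original equation (direct substitution).

{(-2, -2), (61/7, 17/29)}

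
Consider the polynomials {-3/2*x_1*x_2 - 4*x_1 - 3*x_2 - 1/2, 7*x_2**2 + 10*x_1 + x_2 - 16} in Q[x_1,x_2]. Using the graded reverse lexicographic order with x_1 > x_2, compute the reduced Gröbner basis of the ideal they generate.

f_1 = -3/2*x_1*x_2 - 4*x_1 - 3*x_2 - 1/2, LT = x_1*x_2.
f_2 = 7*x_2**2 + 10*x_1 + x_2 - 16, LT = x_2**2.

S(f_1,f_2): lcm = x_1*x_2**2. S = -10/7*x_1**2 + 53/21*x_1*x_2 + 2*x_2**2 + 16/7*x_1 + 1/3*x_2.
  leading term x_1**2: no divisor's leading term divides it; move -10/7*x_1**2 to the remainder.
  leading term x_1*x_2: subtract (-106/63)·f_1 from 53/21*x_1*x_2 + 2*x_2**2 + 16/7*x_1 + 1/3*x_2 → 2*x_2**2 - 40/9*x_1 - 33/7*x_2 - 53/63
  leading term x_2**2: subtract (2/7)·f_2 from 2*x_2**2 - 40/9*x_1 - 33/7*x_2 - 53/63 → -460/63*x_1 - 5*x_2 + 235/63
  leading term x_1: no divisor's leading term divides it; move -460/63*x_1 to the remainder.
  leading term x_2: no divisor's leading term divides it; move -5*x_2 to the remainder.
  leading term 1: no divisor's leading term divides it; move 235/63 to the remainder.
  remainder -10/7*x_1**2 - 460/63*x_1 - 5*x_2 + 235/63 ≠ 0; add g_3 = -10/7*x_1**2 - 460/63*x_1 - 5*x_2 + 235/63 to the basis.

S(f_1,g_3): lcm = x_1**2*x_2. S = 8/3*x_1**2 - 28/9*x_1*x_2 - 7/2*x_2**2 + 1/3*x_1 + 47/18*x_2.
  leading term x_1**2: subtract (-28/15)·g_3 from 8/3*x_1**2 - 28/9*x_1*x_2 - 7/2*x_2**2 + 1/3*x_1 + 47/18*x_2 → -28/9*x_1*x_2 - 7/2*x_2**2 - 359/27*x_1 - 121/18*x_2 + 188/27
  leading term x_1*x_2: subtract (56/27)·f_1 from -28/9*x_1*x_2 - 7/2*x_2**2 - 359/27*x_1 - 121/18*x_2 + 188/27 → -7/2*x_2**2 - 5*x_1 - 1/2*x_2 + 8
  leading term x_2**2: subtract (-1/2)·f_2 from -7/2*x_2**2 - 5*x_1 - 1/2*x_2 + 8 → 0
  remainder 0.

S(f_2,g_3): leading monomials are coprime, so the S-polynomial reduces to 0 (Buchberger's first criterion).
Every S-polynomial of the final basis reduces to 0, so we have a Gröbner basis.

G = {x_1**2 + 46/9*x_1 + 7/2*x_2 - 47/18, x_1*x_2 + 8/3*x_1 + 2*x_2 + 1/3, x_2**2 + 10/7*x_1 + 1/7*x_2 - 16/7}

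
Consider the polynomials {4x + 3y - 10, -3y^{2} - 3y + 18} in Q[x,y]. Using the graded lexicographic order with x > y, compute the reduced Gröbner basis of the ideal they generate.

G = {y^{2} + y - 6, x + \tfrac{3}{4}y - \tfrac{5}{2}}

f_1 = 4x + 3y - 10, LT = x.
f_2 = -3y^{2} - 3y + 18, LT = y^{2}.

The S-polynomials (S(f_1,f_2)) all reduce to 0 modulo the current basis, so we have a Gröbner basis.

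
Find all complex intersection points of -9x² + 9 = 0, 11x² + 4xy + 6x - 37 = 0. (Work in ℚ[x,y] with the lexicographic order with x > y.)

{(-1, -8), (1, 5)}

Compute a lex Gröbner basis by Buchberger's algorithm.
f_1 = -9x² + 9, LT = x².
f_2 = 11x² + 4xy + 6x - 37, LT = x².

S(f_1,f_2): lcm = x². S = -4/11xy - 6/11x + 26/11.
  leading term xy: no divisor's leading term divides it; move -4/11xy to the remainder.
  leading term x: no divisor's leading term divides it; move -6/11x to the remainder.
  leading term 1: no divisor's leading term divides it; move 26/11 to the remainder.
  remainder -4/11xy - 6/11x + 26/11 ≠ 0; add h_3 = -4/11xy - 6/11x + 26/11 to the basis.

S(f_1,h_3): lcm = x²y. S = -3/2x² + 13/2x - y.
  leading term x²: subtract (⅙)·f_1 from -3/2x² + 13/2x - y → 13/2x - y - 3/2
  leading term x: no divisor's leading term divides it; move 13/2x to the remainder.
  leading term y: no divisor's leading term divides it; move -y to the remainder.
  leading term 1: no divisor's leading term divides it; move -3/2 to the remainder.
  remainder 13/2x - y - 3/2 ≠ 0; add h_4 = 13/2x - y - 3/2 to the basis.

S(h_3,h_4): lcm = xy. S = 3/2x + 2/13y² + 3/13y - 13/2.
  leading term x: subtract (3/13)·h_4 from 3/2x + 2/13y² + 3/13y - 13/2 → 2/13y² + 6/13y - 80/13
  leading term y²: no divisor's leading term divides it; move 2/13y² to the remainder.
  leading term y: no divisor's leading term divides it; move 6/13y to the remainder.
  leading term 1: no divisor's leading term divides it; move -80/13 to the remainder.
  remainder 2/13y² + 6/13y - 80/13 ≠ 0; add h_5 = 2/13y² + 6/13y - 80/13 to the basis.

The other S-polynomials (S(f_2,h_3), S(f_1,h_4), S(f_2,h_4), S(f_1,h_5), S(f_2,h_5), S(h_3,h_5), S(h_4,h_5)) all reduce to 0 modulo the current basis, so we have a Gröbner basis.
Inter-reduce: drop elements whose leading term is divisible by another's, tail-reduce, and make monic.
Reduced Gröbner basis: {x - 2/13y - 3/13, y² + 3y - 40}.

The lex basis is triangular: the last element involves only y. Solving y² + 3y - 40 = 0 gives y ∈ {-8, 5}; substituting each value into the earlier elements determines the remaining variables.
  y = -8: the earlier basis element becomes x + 1 = 0, giving x = -1 — point (-1, -8).
  y = 5: the earlier basis element becomes x - 1 = 0, giving x = 1 — point (1, 5).
Each listed point satisfies every original equation (direct substitution).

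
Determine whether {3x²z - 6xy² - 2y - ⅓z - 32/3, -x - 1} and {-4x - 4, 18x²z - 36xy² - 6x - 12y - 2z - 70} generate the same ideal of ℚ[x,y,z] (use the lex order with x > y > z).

Equality of ideals is decidable: compute both reduced Gröbner bases (unique for the ordering) and check whether they agree.
Buchberger on the first generating set:
f_1 = 3x²z - 6xy² - 2y - ⅓z - 32/3, LT = x²z.
f_2 = -x - 1, LT = x.

S(f_1,f_2): lcm = x²z. S = -2xy² - xz - ⅔y - 1/9z - 32/9.
  leading term xy²: subtract (2y²)·f_2 from -2xy² - xz - ⅔y - 1/9z - 32/9 → -xz + 2y² - ⅔y - 1/9z - 32/9
  leading term xz: subtract (z)·f_2 from -xz + 2y² - ⅔y - 1/9z - 32/9 → 2y² - ⅔y + 8/9z - 32/9
  leading term y²: no divisor's leading term divides it; move 2y² to the remainder.
  leading term y: no divisor's leading term divides it; move -⅔y to the remainder.
  leading term z: no divisor's leading term divides it; move 8/9z to the remainder.
  leading term 1: no divisor's leading term divides it; move -32/9 to the remainder.
  remainder 2y² - ⅔y + 8/9z - 32/9 ≠ 0; add g_3 = 2y² - ⅔y + 8/9z - 32/9 to the basis.

The other S-polynomials (S(f_1,g_3), S(f_2,g_3)) all reduce to 0 modulo the current basis, so we have a Gröbner basis.
Inter-reduce: drop elements whose leading term is divisible by another's, tail-reduce, and make monic.
Reduced Gröbner basis: {x + 1, y² - ⅓y + 4/9z - 16/9}.

Buchberger on the second generating set:
h_1 = -4x - 4, LT = x.
h_2 = 18x²z - 36xy² - 6x - 12y - 2z - 70, LT = x²z.

S(h_1,h_2): lcm = x²z. S = 2xy² + xz + ⅓x + ⅔y + 1/9z + 35/9.
  leading term xy²: subtract (-½y²)·h_1 from 2xy² + xz + ⅓x + ⅔y + 1/9z + 35/9 → xz + ⅓x - 2y² + ⅔y + 1/9z + 35/9
  leading term xz: subtract (-¼z)·h_1 from xz + ⅓x - 2y² + ⅔y + 1/9z + 35/9 → ⅓x - 2y² + ⅔y - 8/9z + 35/9
  leading term x: subtract (-1/12)·h_1 from ⅓x - 2y² + ⅔y - 8/9z + 35/9 → -2y² + ⅔y - 8/9z + 32/9
  leading term y²: no divisor's leading term divides it; move -2y² to the remainder.
  leading term y: no divisor's leading term divides it; move ⅔y to the remainder.
  leading term z: no divisor's leading term divides it; move -8/9z to the remainder.
  leading term 1: no divisor's leading term divides it; move 32/9 to the remainder.
  remainder -2y² + ⅔y - 8/9z + 32/9 ≠ 0; add k_3 = -2y² + ⅔y - 8/9z + 32/9 to the basis.

The other S-polynomials (S(h_1,k_3), S(h_2,k_3)) all reduce to 0 modulo the current basis, so we have a Gröbner basis.
Inter-reduce: drop elements whose leading term is divisible by another's, tail-reduce, and make monic.
Reduced Gröbner basis: {x + 1, y² - ⅓y + 4/9z - 16/9}.

These coincide, so the ideals are equal.
The choice of monomial ordering does not affect the verdict — as long as both bases are computed under the same ordering, their equality decides ideal equality.

Yes, the ideals are equal.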